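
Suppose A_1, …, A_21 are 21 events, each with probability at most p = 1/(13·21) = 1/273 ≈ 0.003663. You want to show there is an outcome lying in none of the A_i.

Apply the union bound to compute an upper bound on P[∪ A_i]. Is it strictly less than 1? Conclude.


Union bound: P[∪_{i=1}^{21} A_i] ≤ Σ_i P[A_i] ≤ 21·p = 21·(1/273) = 1/13.
Numerically: 1/13 ≈ 0.076923.
Is 1/13 < 1? YES.
Since P[∪ A_i] ≤ 1/13 < 1, the complement has P[∩ A_i^c] ≥ 1 − 1/13 = 12/13 > 0, so some outcome avoids every A_i.

21·p = 1/13 ≈ 0.076923; existence CERTIFIED by the union bound.


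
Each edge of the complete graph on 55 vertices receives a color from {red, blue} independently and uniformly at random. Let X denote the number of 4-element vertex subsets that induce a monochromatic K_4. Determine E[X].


Let X = Σ_S X_S over the C(55, 4) = 341055 subsets S of size 4, where X_S = 1 if the K_4 on S is monochromatic.
For a fixed S, the K_4 on S has C(4, 2) = 6 edges. P[all 6 edges red] = (1/2)^6, and likewise for blue, so P[monochromatic] = 2·(1/2)^6 = 2^{1 − 6} = 1/32.
By linearity of expectation: E[X] = C(55, 4) · 2^{1 − 6} = 341055 · 1/32 = 341055/32.
Numerically: E[X] ≈ 10657.969.

E[X] = C(55,4)·2^(1−C(4,2)) = 341055/32 ≈ 10657.969.


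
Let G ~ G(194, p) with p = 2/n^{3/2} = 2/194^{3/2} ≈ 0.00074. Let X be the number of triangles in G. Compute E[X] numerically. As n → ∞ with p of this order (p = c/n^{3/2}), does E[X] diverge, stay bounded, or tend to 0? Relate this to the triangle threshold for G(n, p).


Number of potential triangles: C(194, 3) = 1198144.
Each occurs with probability p³ ≈ (0.00074)³ ≈ 4.05492e-10.
By linearity: E[X] = C(194, 3)·p³ ≈ 1198144 · 4.05492e-10 ≈ 0.000.
Since α = 3/2 > 1, p = c/n^{3/2} = o(1/n) is below the triangle threshold p ~ 1/n. Asymptotically E[X] ~ (c³/6)·n^{3(1−α)} = (2³/6)·n^{-1.5} → 0, so by Markov's inequality G has no triangles w.h.p.

E[X] ≈ 0.000; in regime p = Θ(1/n^{3/2}) E[X] tends to 0 (below the triangle threshold p ~ 1/n).


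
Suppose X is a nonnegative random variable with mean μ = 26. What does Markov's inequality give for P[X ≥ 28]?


μ = E[X] = 26, a = 28.
Markov: P[X ≥ 28] ≤ μ/a = (26)/28 = 13/14.
Numerically: ≈ 0.929.
(Since a = 28 > μ = 26.000, the bound 13/14 is < 1 and informative.)

P[X ≥ 28] ≤ 13/14 ≈ 0.929.


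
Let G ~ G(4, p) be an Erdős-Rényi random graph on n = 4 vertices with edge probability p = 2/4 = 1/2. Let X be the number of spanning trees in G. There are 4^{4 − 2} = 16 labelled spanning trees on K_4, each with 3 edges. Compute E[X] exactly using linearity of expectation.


K_4 has 4^{4 − 2} = 16 labelled spanning trees.
For each such spanning tree H, let X_H = 1 if all 3 edges of H are present in G. Then P[X_H = 1] = p^{3} = (1/2)^{3} = 1/8.
By linearity: E[X] = Σ_H E[X_H] = 16 · p^{3} = 16 · 1/8 = 2.
Numerically: E[X] ≈ 2.

E[X] = 16 · (1/2)^{3} = 2 ≈ 2.


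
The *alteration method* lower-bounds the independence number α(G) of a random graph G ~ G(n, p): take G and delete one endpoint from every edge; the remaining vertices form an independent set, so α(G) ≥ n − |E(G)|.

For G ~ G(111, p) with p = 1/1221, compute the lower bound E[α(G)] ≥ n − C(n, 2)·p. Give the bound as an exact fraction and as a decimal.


E[|E(G)|] = C(111, 2)·p = 6105 · (1/1221) = 5.
E[α(G)] ≥ n − E[|E(G)|] = 111 − 5 = 106.
Numerically: ≈ 106.000000.
(This is only a lower bound; the true E[α(G)] may be larger.)

E[α(G)] ≥ 106 ≈ 106.000000.


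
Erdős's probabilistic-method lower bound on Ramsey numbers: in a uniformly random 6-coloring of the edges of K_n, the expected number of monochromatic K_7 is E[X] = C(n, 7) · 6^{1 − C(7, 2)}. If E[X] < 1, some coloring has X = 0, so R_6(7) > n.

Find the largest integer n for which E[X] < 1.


We need C(n, 7) · 6^{1 − 21} < 1, i.e. C(n, 7) < 6^{21 − 1} = 3656158440062976.
Check values of n near the boundary:
  n = 566: C(566, 7) = 3557206237959440; 3557206237959440 < 3656158440062976? YES
  n = 567: C(567, 7) = 3601671315933933; 3601671315933933 < 3656158440062976? YES
  n = 568: C(568, 7) = 3646611956239704; 3646611956239704 < 3656158440062976? YES
  n = 569: C(569, 7) = 3692032389858348; 3692032389858348 < 3656158440062976? NO
The largest n with C(n, 7) < 3656158440062976 is n = 568 (where E[X] = 16882462760369/16926659444736 ≈ 0.997). Hence R_6(7) > 568, i.e. R_6(7) ≥ 569.

Largest n = 568; hence R_6(7) > 568.


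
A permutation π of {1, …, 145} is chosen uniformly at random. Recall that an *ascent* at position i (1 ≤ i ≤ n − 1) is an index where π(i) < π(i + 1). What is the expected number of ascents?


Write X = Σ X_I over i = 1, …, 144, with X_I the indicator of one ascent.
There are 144 indicators.
For each fixed i, the pair (π(i), π(i+1)) is a uniformly random ordered pair of distinct values from {1, …, 145}; by symmetry P[π(i) < π(i+1)] = 1/2.
By linearity: E[X] = 144 · (1/2) = (145 − 1) · (1/2) = 72 ≈ 72.000.

E[X] = 72 = 72.000.


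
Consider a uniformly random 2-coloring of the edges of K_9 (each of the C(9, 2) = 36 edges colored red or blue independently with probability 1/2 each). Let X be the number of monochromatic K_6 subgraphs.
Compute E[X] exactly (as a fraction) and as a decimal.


Let X = Σ_S X_S over the C(9, 6) = 84 subsets S of size 6, where X_S = 1 if the K_6 on S is monochromatic.
For a fixed S, the K_6 on S has C(6, 2) = 15 edges. P[all 15 edges red] = (1/2)^15, and likewise for blue, so P[monochromatic] = 2·(1/2)^15 = 2^{1 − 15} = 1/16384.
Summing: E[X] = C(9, 6) · 2^{1 − 15} = 84 · 1/16384 = 21/4096.
Numerically: E[X] ≈ 0.00513.

E[X] = C(9,6)·2^(1−C(6,2)) = 21/4096 ≈ 0.00513.


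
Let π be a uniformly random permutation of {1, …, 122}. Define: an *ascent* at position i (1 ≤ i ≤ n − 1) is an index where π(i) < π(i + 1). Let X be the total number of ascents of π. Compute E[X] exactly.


Write X = Σ X_I over i = 1, …, 121, with X_I the indicator of one ascent.
There are 121 indicators.
For each fixed i, the pair (π(i), π(i+1)) is a uniformly random ordered pair of distinct values from {1, …, 122}; by symmetry P[π(i) < π(i+1)] = 1/2.
By linearity: E[X] = 121 · (1/2) = (122 − 1) · (1/2) = 121/2 ≈ 60.500000.

E[X] = 121/2 = 60.500000.


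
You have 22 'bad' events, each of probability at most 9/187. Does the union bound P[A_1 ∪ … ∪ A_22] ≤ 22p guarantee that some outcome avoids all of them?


Union bound: P[∪_{i=1}^{22} A_i] ≤ Σ_i P[A_i] ≤ 22·p = 22·(9/187) = 18/17.
Numerically: 18/17 ≈ 1.058824.
Is 18/17 < 1? NO.
Since the bound 18/17 is ≥ 1, the union bound is uninformative here; it does NOT by itself certify existence.

22·p = 18/17 ≈ 1.058824; existence NOT certified by the union bound.


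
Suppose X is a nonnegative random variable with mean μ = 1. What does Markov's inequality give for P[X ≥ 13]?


μ = E[X] = 1, a = 13.
Markov: P[X ≥ 13] ≤ μ/a = (1)/13 = 1/13.
Numerically: ≈ 0.0769.
(Since a = 13 > μ = 1.0000, the bound 1/13 is < 1 and informative.)

P[X ≥ 13] ≤ 1/13 ≈ 0.0769.


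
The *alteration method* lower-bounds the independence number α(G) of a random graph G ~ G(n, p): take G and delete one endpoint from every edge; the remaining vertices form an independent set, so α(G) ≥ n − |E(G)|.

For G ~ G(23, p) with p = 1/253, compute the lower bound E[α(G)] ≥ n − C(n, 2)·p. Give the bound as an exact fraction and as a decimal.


E[|E(G)|] = C(23, 2)·p = 253 · (1/253) = 1.
E[α(G)] ≥ n − E[|E(G)|] = 23 − 1 = 22.
Numerically: ≈ 22.0000.
(This is only a lower bound; the true E[α(G)] may be larger.)

E[α(G)] ≥ 22 ≈ 22.0000.


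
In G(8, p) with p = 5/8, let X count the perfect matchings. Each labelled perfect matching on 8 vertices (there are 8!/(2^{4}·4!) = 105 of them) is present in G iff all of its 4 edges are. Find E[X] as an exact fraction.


K_8 has 8!/(2^{4}·4!) = 105 labelled perfect matchings.
For each such perfect matching H, let X_H = 1 if all 4 edges of H are present in G. Then P[X_H = 1] = p^{4} = (5/8)^{4} = 625/4096.
By linearity of expectation: E[X] = Σ_H E[X_H] = 105 · p^{4} = 105 · 625/4096 = 65625/4096.
Numerically: E[X] ≈ 16.022.

E[X] = 105 · (5/8)^{4} = 65625/4096 ≈ 16.022.


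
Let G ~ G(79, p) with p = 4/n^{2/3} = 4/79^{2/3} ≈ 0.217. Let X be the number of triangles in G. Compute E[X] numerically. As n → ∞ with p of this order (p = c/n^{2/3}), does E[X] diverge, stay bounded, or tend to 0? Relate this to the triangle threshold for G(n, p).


Number of potential triangles: C(79, 3) = 79079.
Each occurs with probability p³ ≈ (0.217)³ ≈ 1.02548e-02.
By linearity: E[X] = C(79, 3)·p³ ≈ 79079 · 1.02548e-02 ≈ 810.937.
Since α = 2/3 < 1, p = c/n^{2/3} ≫ 1/n is above the triangle threshold p ~ 1/n. Asymptotically E[X] ~ (c³/6)·n^{3(1−α)} = (4³/6)·n^{1} → ∞; triangles are abundant w.h.p.

E[X] ≈ 810.937; in regime p = Θ(1/n^{2/3}) E[X] diverges (above the triangle threshold p ~ 1/n).


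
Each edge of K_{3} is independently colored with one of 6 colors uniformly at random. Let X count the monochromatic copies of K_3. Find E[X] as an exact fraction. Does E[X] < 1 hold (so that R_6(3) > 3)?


E[X] = C(3, 3) · 6^{1 − 3} = 1 · 6^{−2} = 1/36.
As a reduced fraction: E[X] = 1/36 ≈ 0.0278.
Is E[X] < 1? YES.
Since E[X] < 1, there exists a 6-coloring of K_{3} with no monochromatic K_3; hence R_6(3) > 3.

E[X] = 1/36 ≈ 0.0278; E[X] < 1, so R_6(3) > 3.


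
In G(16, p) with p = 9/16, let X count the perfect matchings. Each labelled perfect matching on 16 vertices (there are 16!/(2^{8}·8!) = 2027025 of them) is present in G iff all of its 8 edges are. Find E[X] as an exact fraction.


K_16 has 16!/(2^{8}·8!) = 2027025 labelled perfect matchings.
For each such perfect matching H, let X_H = 1 if all 8 edges of H are present in G. Then P[X_H = 1] = p^{8} = (9/16)^{8} = 43046721/4294967296.
Summing the indicators: E[X] = Σ_H E[X_H] = 2027025 · p^{8} = 2027025 · 43046721/4294967296 = 87256779635025/4294967296.
Numerically: E[X] ≈ 2.03e+04.

E[X] = 2027025 · (9/16)^{8} = 87256779635025/4294967296 ≈ 2.03e+04.


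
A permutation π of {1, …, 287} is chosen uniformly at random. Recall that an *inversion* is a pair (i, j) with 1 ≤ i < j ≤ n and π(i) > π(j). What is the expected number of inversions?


Write X = Σ X_I over the C(287, 2) = 41041 pairs i < j, with X_I the indicator of one inversion.
There are 41041 indicators.
For each fixed pair i < j, the values π(i) and π(j) are two distinct elements of {1, …, 287} in uniformly random order; by symmetry P[π(i) > π(j)] = 1/2.
By linearity: E[X] = 41041 · (1/2) = C(287, 2) · (1/2) = 41041/2 = 41041/2 ≈ 20520.5000.

E[X] = 41041/2 = 20520.5000.


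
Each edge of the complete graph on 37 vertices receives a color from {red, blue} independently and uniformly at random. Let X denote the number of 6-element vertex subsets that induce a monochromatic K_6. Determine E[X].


Let X = Σ_S X_S over the C(37, 6) = 2324784 subsets S of size 6, where X_S = 1 if the K_6 on S is monochromatic.
For a fixed S, the K_6 on S has C(6, 2) = 15 edges. P[all 15 edges red] = (1/2)^15, and likewise for blue, so P[monochromatic] = 2·(1/2)^15 = 2^{1 − 15} = 1/16384.
By linearity: E[X] = C(37, 6) · 2^{1 − 15} = 2324784 · 1/16384 = 145299/1024.
Numerically: E[X] ≈ 141.89355.

E[X] = C(37,6)·2^(1−C(6,2)) = 145299/1024 ≈ 141.89355.


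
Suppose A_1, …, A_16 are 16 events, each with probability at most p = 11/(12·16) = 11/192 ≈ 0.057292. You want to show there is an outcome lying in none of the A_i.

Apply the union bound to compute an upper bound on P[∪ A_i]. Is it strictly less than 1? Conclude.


Union bound: P[∪_{i=1}^{16} A_i] ≤ Σ_i P[A_i] ≤ 16·p = 16·(11/192) = 11/12.
Numerically: 11/12 ≈ 0.916667.
Is 11/12 < 1? YES.
Since P[∪ A_i] ≤ 11/12 < 1, the complement has P[∩ A_i^c] ≥ 1 − 11/12 = 1/12 > 0, so some outcome avoids every A_i.

16·p = 11/12 ≈ 0.916667; existence CERTIFIED by the union bound.


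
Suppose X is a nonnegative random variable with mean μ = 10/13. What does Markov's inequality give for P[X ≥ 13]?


μ = E[X] = 10/13, a = 13.
Markov: P[X ≥ 13] ≤ μ/a = (10/13)/13 = 10/169.
Numerically: ≈ 0.0592.
(Since a = 13 > μ = 0.7692, the bound 10/169 is < 1 and informative.)

P[X ≥ 13] ≤ 10/169 ≈ 0.0592.


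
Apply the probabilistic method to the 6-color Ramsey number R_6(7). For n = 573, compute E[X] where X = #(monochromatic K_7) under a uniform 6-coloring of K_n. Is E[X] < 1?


E[X] = C(573, 7) · 6^{1 − 21} = 3878597732564412 · 6^{−20} = 3878597732564412/3656158440062976.
As a reduced fraction: E[X] = 11970980656063/11284439629824 ≈ 1.0608396.
Is E[X] < 1? NO.
Since E[X] ≥ 1, the first-moment bound is inconclusive at n = 573; it does NOT by itself certify R_6(7) > 573.

E[X] = 11970980656063/11284439629824 ≈ 1.0608396; E[X] ≥ 1; first-moment method inconclusive here.


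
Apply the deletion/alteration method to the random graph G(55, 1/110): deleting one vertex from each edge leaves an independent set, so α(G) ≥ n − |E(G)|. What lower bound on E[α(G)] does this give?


E[|E(G)|] = C(55, 2)·p = 1485 · (1/110) = 27/2.
E[α(G)] ≥ n − E[|E(G)|] = 55 − 27/2 = 83/2.
Numerically: ≈ 41.50000.
(This is only a lower bound; the true E[α(G)] may be larger.)

E[α(G)] ≥ 83/2 ≈ 41.50000.


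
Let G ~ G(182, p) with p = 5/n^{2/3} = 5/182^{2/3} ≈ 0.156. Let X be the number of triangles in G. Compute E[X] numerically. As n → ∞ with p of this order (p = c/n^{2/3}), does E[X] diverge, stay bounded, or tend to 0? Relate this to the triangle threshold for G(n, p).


Number of potential triangles: C(182, 3) = 988260.
Each occurs with probability p³ ≈ (0.156)³ ≈ 3.77370e-03.
By linearity: E[X] = C(182, 3)·p³ ≈ 988260 · 3.77370e-03 ≈ 3729.396.
Since α = 2/3 < 1, p = c/n^{2/3} ≫ 1/n is above the triangle threshold p ~ 1/n. Asymptotically E[X] ~ (c³/6)·n^{3(1−α)} = (5³/6)·n^{1} → ∞; triangles are abundant w.h.p.

E[X] ≈ 3729.396; in regime p = Θ(1/n^{2/3}) E[X] diverges (above the triangle threshold p ~ 1/n).


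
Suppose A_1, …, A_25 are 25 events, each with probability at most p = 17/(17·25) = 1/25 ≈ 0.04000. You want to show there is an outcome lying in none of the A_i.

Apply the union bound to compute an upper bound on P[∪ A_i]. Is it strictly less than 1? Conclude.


Union bound: P[∪_{i=1}^{25} A_i] ≤ Σ_i P[A_i] ≤ 25·p = 25·(1/25) = 1.
Numerically: 1 ≈ 1.00000.
Is 1 < 1? NO.
Since the bound 1 is ≥ 1, the union bound is uninformative here; it does NOT by itself certify existence.

25·p = 1 ≈ 1.00000; existence NOT certified by the union bound.


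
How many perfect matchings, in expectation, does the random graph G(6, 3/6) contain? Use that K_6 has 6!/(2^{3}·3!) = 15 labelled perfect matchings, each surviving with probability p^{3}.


K_6 has 6!/(2^{3}·3!) = 15 labelled perfect matchings.
For each such perfect matching H, let X_H = 1 if all 3 edges of H are present in G. Then P[X_H = 1] = p^{3} = (1/2)^{3} = 1/8.
By linearity: E[X] = Σ_H E[X_H] = 15 · p^{3} = 15 · 1/8 = 15/8.
Numerically: E[X] ≈ 1.88.

E[X] = 15 · (1/2)^{3} = 15/8 ≈ 1.88.


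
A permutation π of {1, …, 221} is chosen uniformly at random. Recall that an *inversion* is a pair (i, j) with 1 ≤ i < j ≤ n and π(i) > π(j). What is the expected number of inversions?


Write X = Σ X_I over the C(221, 2) = 24310 pairs i < j, with X_I the indicator of one inversion.
There are 24310 indicators.
For each fixed pair i < j, the values π(i) and π(j) are two distinct elements of {1, …, 221} in uniformly random order; by symmetry P[π(i) > π(j)] = 1/2.
By linearity: E[X] = 24310 · (1/2) = C(221, 2) · (1/2) = 24310/2 = 12155 ≈ 12155.000000.

E[X] = 12155 = 12155.000000.


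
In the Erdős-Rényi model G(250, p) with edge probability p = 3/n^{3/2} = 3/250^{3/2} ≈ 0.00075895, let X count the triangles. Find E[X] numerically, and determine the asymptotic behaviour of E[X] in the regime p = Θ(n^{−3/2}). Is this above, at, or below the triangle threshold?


Number of potential triangles: C(250, 3) = 2573000.
Each occurs with probability p³ ≈ (0.00075895)³ ≈ 4.3715326e-10.
By linearity: E[X] = C(250, 3)·p³ ≈ 2573000 · 4.3715326e-10 ≈ 0.00112.
Since α = 3/2 > 1, p = c/n^{3/2} = o(1/n) is below the triangle threshold p ~ 1/n. Asymptotically E[X] ~ (c³/6)·n^{3(1−α)} = (3³/6)·n^{-1.5} → 0, so by Markov's inequality G has no triangles w.h.p.

E[X] ≈ 0.00112; in regime p = Θ(1/n^{3/2}) E[X] tends to 0 (below the triangle threshold p ~ 1/n).


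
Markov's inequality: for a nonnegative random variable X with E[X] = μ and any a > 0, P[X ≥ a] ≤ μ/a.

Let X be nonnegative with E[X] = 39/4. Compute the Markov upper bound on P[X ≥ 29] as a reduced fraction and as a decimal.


μ = E[X] = 39/4, a = 29.
Markov: P[X ≥ 29] ≤ μ/a = (39/4)/29 = 39/116.
Numerically: ≈ 0.336207.
(Since a = 29 > μ = 9.750000, the bound 39/116 is < 1 and informative.)

P[X ≥ 29] ≤ 39/116 ≈ 0.336207.


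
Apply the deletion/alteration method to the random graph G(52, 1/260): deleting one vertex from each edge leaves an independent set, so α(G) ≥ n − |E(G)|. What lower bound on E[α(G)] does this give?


E[|E(G)|] = C(52, 2)·p = 1326 · (1/260) = 51/10.
E[α(G)] ≥ n − E[|E(G)|] = 52 − 51/10 = 469/10.
Numerically: ≈ 46.900.
(This is only a lower bound; the true E[α(G)] may be larger.)

E[α(G)] ≥ 469/10 ≈ 46.900.


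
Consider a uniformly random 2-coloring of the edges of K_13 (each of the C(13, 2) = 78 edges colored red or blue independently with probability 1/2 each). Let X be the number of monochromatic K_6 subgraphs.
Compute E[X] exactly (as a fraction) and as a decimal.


Let X = Σ_S X_S over the C(13, 6) = 1716 subsets S of size 6, where X_S = 1 if the K_6 on S is monochromatic.
For a fixed S, the K_6 on S has C(6, 2) = 15 edges. P[all 15 edges red] = (1/2)^15, and likewise for blue, so P[monochromatic] = 2·(1/2)^15 = 2^{1 − 15} = 1/16384.
By linearity of expectation: E[X] = C(13, 6) · 2^{1 − 15} = 1716 · 1/16384 = 429/4096.
Numerically: E[X] ≈ 0.105.

E[X] = C(13,6)·2^(1−C(6,2)) = 429/4096 ≈ 0.105.


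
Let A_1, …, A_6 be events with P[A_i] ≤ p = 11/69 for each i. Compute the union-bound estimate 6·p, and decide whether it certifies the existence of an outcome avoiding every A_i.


Union bound: P[∪_{i=1}^{6} A_i] ≤ Σ_i P[A_i] ≤ 6·p = 6·(11/69) = 22/23.
Numerically: 22/23 ≈ 0.95652.
Is 22/23 < 1? YES.
Since P[∪ A_i] ≤ 22/23 < 1, the complement has P[∩ A_i^c] ≥ 1 − 22/23 = 1/23 > 0, so some outcome avoids every A_i.

6·p = 22/23 ≈ 0.95652; existence CERTIFIED by the union bound.


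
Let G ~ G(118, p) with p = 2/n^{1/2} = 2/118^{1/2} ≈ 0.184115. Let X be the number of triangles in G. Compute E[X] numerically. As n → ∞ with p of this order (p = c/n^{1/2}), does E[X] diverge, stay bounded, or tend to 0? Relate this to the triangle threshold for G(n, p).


Number of potential triangles: C(118, 3) = 266916.
Each occurs with probability p³ ≈ (0.184115)³ ≈ 6.24118385e-03.
By linearity: E[X] = C(118, 3)·p³ ≈ 266916 · 6.24118385e-03 ≈ 1665.871829.
Since α = 1/2 < 1, p = c/n^{1/2} ≫ 1/n is above the triangle threshold p ~ 1/n. Asymptotically E[X] ~ (c³/6)·n^{3(1−α)} = (2³/6)·n^{1.5} → ∞; triangles are abundant w.h.p.

E[X] ≈ 1665.871829; in regime p = Θ(1/n^{1/2}) E[X] diverges (above the triangle threshold p ~ 1/n).


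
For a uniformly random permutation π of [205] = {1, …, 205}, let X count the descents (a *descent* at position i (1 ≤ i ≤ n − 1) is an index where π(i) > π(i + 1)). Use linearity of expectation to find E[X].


Write X = Σ X_I over i = 1, …, 204, with X_I the indicator of one descent.
There are 204 indicators.
For each fixed i, the pair (π(i), π(i+1)) is a uniformly random ordered pair of distinct values from {1, …, 205}; by symmetry P[π(i) > π(i+1)] = 1/2.
By linearity: E[X] = 204 · (1/2) = (205 − 1) · (1/2) = 102 ≈ 102.000000.

E[X] = 102 = 102.000000.


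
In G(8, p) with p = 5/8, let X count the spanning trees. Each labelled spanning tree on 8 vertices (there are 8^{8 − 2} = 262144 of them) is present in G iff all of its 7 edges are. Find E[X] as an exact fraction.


K_8 has 8^{8 − 2} = 262144 labelled spanning trees.
For each such spanning tree H, let X_H = 1 if all 7 edges of H are present in G. Then P[X_H = 1] = p^{7} = (5/8)^{7} = 78125/2097152.
Summing the indicators: E[X] = Σ_H E[X_H] = 262144 · p^{7} = 262144 · 78125/2097152 = 78125/8.
Numerically: E[X] ≈ 9765.6.

E[X] = 262144 · (5/8)^{7} = 78125/8 ≈ 9765.6.


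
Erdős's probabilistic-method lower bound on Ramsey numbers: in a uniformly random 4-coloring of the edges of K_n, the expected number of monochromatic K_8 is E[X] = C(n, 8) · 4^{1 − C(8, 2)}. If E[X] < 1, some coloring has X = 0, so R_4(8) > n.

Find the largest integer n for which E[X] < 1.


We need C(n, 8) · 4^{1 − 28} < 1, i.e. C(n, 8) < 4^{28 − 1} = 18014398509481984.
Check values of n near the boundary:
  n = 402: C(402, 8) = 15770615726749950; 15770615726749950 < 18014398509481984? YES
  n = 403: C(403, 8) = 16090020602228430; 16090020602228430 < 18014398509481984? YES
  n = 404: C(404, 8) = 16415071523485570; 16415071523485570 < 18014398509481984? YES
  n = 405: C(405, 8) = 16745853821188050; 16745853821188050 < 18014398509481984? YES
  n = 406: C(406, 8) = 17082453897995850; 17082453897995850 < 18014398509481984? YES
  n = 407: C(407, 8) = 17424959239309050; 17424959239309050 < 18014398509481984? YES
  n = 408: C(408, 8) = 17773458424095231; 17773458424095231 < 18014398509481984? YES
  n = 409: C(409, 8) = 18128041135797879; 18128041135797879 < 18014398509481984? NO
  n = 410: C(410, 8) = 18488798173326195; 18488798173326195 < 18014398509481984? NO
The largest n with C(n, 8) < 18014398509481984 is n = 408 (where E[X] = 17773458424095231/18014398509481984 ≈ 0.9866251). Hence R_4(8) > 408, i.e. R_4(8) ≥ 409.

Largest n = 408; hence R_4(8) > 408.


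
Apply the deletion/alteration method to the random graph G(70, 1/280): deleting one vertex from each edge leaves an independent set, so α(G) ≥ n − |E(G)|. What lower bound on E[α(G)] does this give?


E[|E(G)|] = C(70, 2)·p = 2415 · (1/280) = 69/8.
E[α(G)] ≥ n − E[|E(G)|] = 70 − 69/8 = 491/8.
Numerically: ≈ 61.375000.
(This is only a lower bound; the true E[α(G)] may be larger.)

E[α(G)] ≥ 491/8 ≈ 61.375000.


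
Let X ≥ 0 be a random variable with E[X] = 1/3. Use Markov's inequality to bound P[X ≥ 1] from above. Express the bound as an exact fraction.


μ = E[X] = 1/3, a = 1.
Markov: P[X ≥ 1] ≤ μ/a = (1/3)/1 = 1/3.
Numerically: ≈ 0.333333.
(Since a = 1 > μ = 0.333333, the bound 1/3 is < 1 and informative.)

P[X ≥ 1] ≤ 1/3 ≈ 0.333333.


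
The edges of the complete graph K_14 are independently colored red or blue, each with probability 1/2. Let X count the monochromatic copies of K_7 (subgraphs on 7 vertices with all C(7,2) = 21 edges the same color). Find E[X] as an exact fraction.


Let X = Σ_S X_S over the C(14, 7) = 3432 subsets S of size 7, where X_S = 1 if the K_7 on S is monochromatic.
For a fixed S, the K_7 on S has C(7, 2) = 21 edges. P[all 21 edges red] = (1/2)^21, and likewise for blue, so P[monochromatic] = 2·(1/2)^21 = 2^{1 − 21} = 1/1048576.
By linearity of expectation: E[X] = C(14, 7) · 2^{1 − 21} = 3432 · 1/1048576 = 429/131072.
Numerically: E[X] ≈ 0.0033.

E[X] = C(14,7)·2^(1−C(7,2)) = 429/131072 ≈ 0.0033.


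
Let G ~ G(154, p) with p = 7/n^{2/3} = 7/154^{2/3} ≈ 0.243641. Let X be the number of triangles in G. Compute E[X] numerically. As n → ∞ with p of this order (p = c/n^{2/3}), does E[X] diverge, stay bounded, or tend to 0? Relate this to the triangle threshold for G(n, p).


Number of potential triangles: C(154, 3) = 596904.
Each occurs with probability p³ ≈ (0.243641)³ ≈ 1.44628099e-02.
By linearity: E[X] = C(154, 3)·p³ ≈ 596904 · 1.44628099e-02 ≈ 8632.909091.
Since α = 2/3 < 1, p = c/n^{2/3} ≫ 1/n is above the triangle threshold p ~ 1/n. Asymptotically E[X] ~ (c³/6)·n^{3(1−α)} = (7³/6)·n^{1} → ∞; triangles are abundant w.h.p.

E[X] ≈ 8632.909091; in regime p = Θ(1/n^{2/3}) E[X] diverges (above the triangle threshold p ~ 1/n).


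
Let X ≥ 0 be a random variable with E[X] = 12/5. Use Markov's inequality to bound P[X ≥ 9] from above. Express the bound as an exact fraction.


μ = E[X] = 12/5, a = 9.
Markov: P[X ≥ 9] ≤ μ/a = (12/5)/9 = 4/15.
Numerically: ≈ 0.267.
(Since a = 9 > μ = 2.400, the bound 4/15 is < 1 and informative.)

P[X ≥ 9] ≤ 4/15 ≈ 0.267.


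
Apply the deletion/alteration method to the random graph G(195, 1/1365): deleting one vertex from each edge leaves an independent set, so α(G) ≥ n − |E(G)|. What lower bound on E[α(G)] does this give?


E[|E(G)|] = C(195, 2)·p = 18915 · (1/1365) = 97/7.
E[α(G)] ≥ n − E[|E(G)|] = 195 − 97/7 = 1268/7.
Numerically: ≈ 181.14286.
(This is only a lower bound; the true E[α(G)] may be larger.)

E[α(G)] ≥ 1268/7 ≈ 181.14286.


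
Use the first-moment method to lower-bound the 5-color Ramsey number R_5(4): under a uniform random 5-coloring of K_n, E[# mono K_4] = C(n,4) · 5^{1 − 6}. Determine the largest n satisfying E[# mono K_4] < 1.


We need C(n, 4) · 5^{1 − 6} < 1, i.e. C(n, 4) < 5^{6 − 1} = 3125.
Check values of n near the boundary:
  n = 15: C(15, 4) = 1365; 1365 < 3125? YES
  n = 16: C(16, 4) = 1820; 1820 < 3125? YES
  n = 17: C(17, 4) = 2380; 2380 < 3125? YES
  n = 18: C(18, 4) = 3060; 3060 < 3125? YES
  n = 19: C(19, 4) = 3876; 3876 < 3125? NO
  n = 20: C(20, 4) = 4845; 4845 < 3125? NO
The largest n with C(n, 4) < 3125 is n = 18 (where E[X] = 612/625 ≈ 0.9792). Hence R_5(4) > 18, i.e. R_5(4) ≥ 19.

Largest n = 18; hence R_5(4) > 18.


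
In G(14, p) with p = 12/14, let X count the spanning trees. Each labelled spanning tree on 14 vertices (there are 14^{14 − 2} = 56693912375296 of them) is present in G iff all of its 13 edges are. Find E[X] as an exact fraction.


K_14 has 14^{14 − 2} = 56693912375296 labelled spanning trees.
For each such spanning tree H, let X_H = 1 if all 13 edges of H are present in G. Then P[X_H = 1] = p^{13} = (6/7)^{13} = 13060694016/96889010407.
By linearity: E[X] = Σ_H E[X_H] = 56693912375296 · p^{13} = 56693912375296 · 13060694016/96889010407 = 53496602689536/7.
Numerically: E[X] ≈ 7.64e+12.

E[X] = 56693912375296 · (6/7)^{13} = 53496602689536/7 ≈ 7.64e+12.


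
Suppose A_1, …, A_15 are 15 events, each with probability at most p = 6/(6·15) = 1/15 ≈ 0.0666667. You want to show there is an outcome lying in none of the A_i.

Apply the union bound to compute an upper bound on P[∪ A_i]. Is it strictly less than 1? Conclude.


Union bound: P[∪_{i=1}^{15} A_i] ≤ Σ_i P[A_i] ≤ 15·p = 15·(1/15) = 1.
Numerically: 1 ≈ 1.0000000.
Is 1 < 1? NO.
Since the bound 1 is ≥ 1, the union bound is uninformative here; it does NOT by itself certify existence.

15·p = 1 ≈ 1.0000000; existence NOT certified by the union bound.


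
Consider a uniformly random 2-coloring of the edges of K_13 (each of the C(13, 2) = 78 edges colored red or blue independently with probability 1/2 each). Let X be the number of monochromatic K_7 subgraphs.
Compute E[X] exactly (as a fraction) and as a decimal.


Let X = Σ_S X_S over the C(13, 7) = 1716 subsets S of size 7, where X_S = 1 if the K_7 on S is monochromatic.
For a fixed S, the K_7 on S has C(7, 2) = 21 edges. P[all 21 edges red] = (1/2)^21, and likewise for blue, so P[monochromatic] = 2·(1/2)^21 = 2^{1 − 21} = 1/1048576.
By linearity of expectation: E[X] = C(13, 7) · 2^{1 − 21} = 1716 · 1/1048576 = 429/262144.
Numerically: E[X] ≈ 0.00164.

E[X] = C(13,7)·2^(1−C(7,2)) = 429/262144 ≈ 0.00164.


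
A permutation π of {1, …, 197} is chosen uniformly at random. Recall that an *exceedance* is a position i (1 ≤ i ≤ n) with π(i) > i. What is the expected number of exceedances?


Write X = Σ_{i=1}^{197} X_i, where X_i = 1_{π(i) > i}.
For each fixed i, π(i) is uniform over {1, …, 197} (marginal of a uniform permutation), so P[π(i) > i] = (n − i)/n. Summing: Σ_{i=1}^{197} (n − i)/n = (0 + 1 + … + 196)/197 = 197(197 − 1)/(2·197) = (197 − 1)/2.
Hence E[X] = Σ_{i=1}^{197} (197 − i)/197 = 98 ≈ 98.00000.

E[X] = 98 = 98.00000.


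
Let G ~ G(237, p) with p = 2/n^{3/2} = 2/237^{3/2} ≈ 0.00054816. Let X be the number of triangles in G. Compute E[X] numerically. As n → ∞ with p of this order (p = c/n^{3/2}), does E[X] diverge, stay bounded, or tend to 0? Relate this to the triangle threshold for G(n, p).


Number of potential triangles: C(237, 3) = 2190670.
Each occurs with probability p³ ≈ (0.00054816)³ ≈ 1.6471093e-10.
By linearity: E[X] = C(237, 3)·p³ ≈ 2190670 · 1.6471093e-10 ≈ 0.00036.
Since α = 3/2 > 1, p = c/n^{3/2} = o(1/n) is below the triangle threshold p ~ 1/n. Asymptotically E[X] ~ (c³/6)·n^{3(1−α)} = (2³/6)·n^{-1.5} → 0, so by Markov's inequality G has no triangles w.h.p.

E[X] ≈ 0.00036; in regime p = Θ(1/n^{3/2}) E[X] tends to 0 (below the triangle threshold p ~ 1/n).


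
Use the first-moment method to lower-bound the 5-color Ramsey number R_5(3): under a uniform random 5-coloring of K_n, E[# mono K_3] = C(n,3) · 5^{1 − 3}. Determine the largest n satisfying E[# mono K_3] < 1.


We need C(n, 3) · 5^{1 − 3} < 1, i.e. C(n, 3) < 5^{3 − 1} = 25.
Check values of n near the boundary:
  n = 3: C(3, 3) = 1; 1 < 25? YES
  n = 4: C(4, 3) = 4; 4 < 25? YES
  n = 5: C(5, 3) = 10; 10 < 25? YES
  n = 6: C(6, 3) = 20; 20 < 25? YES
  n = 7: C(7, 3) = 35; 35 < 25? NO
  n = 8: C(8, 3) = 56; 56 < 25? NO
  n = 9: C(9, 3) = 84; 84 < 25? NO
The largest n with C(n, 3) < 25 is n = 6 (where E[X] = 4/5 ≈ 0.80000). Hence R_5(3) > 6, i.e. R_5(3) ≥ 7.

Largest n = 6; hence R_5(3) > 6.


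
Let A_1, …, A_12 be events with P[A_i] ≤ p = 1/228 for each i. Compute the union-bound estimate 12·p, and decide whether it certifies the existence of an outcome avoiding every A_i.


Union bound: P[∪_{i=1}^{12} A_i] ≤ Σ_i P[A_i] ≤ 12·p = 12·(1/228) = 1/19.
Numerically: 1/19 ≈ 0.053.
Is 1/19 < 1? YES.
Since P[∪ A_i] ≤ 1/19 < 1, the complement has P[∩ A_i^c] ≥ 1 − 1/19 = 18/19 > 0, so some outcome avoids every A_i.

12·p = 1/19 ≈ 0.053; existence CERTIFIED by the union bound.


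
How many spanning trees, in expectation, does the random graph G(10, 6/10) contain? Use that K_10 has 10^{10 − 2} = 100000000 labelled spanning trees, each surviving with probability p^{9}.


K_10 has 10^{10 − 2} = 100000000 labelled spanning trees.
For each such spanning tree H, let X_H = 1 if all 9 edges of H are present in G. Then P[X_H = 1] = p^{9} = (3/5)^{9} = 19683/1953125.
By linearity: E[X] = Σ_H E[X_H] = 100000000 · p^{9} = 100000000 · 19683/1953125 = 5038848/5.
Numerically: E[X] ≈ 1.00777e+06.

E[X] = 100000000 · (3/5)^{9} = 5038848/5 ≈ 1.00777e+06.


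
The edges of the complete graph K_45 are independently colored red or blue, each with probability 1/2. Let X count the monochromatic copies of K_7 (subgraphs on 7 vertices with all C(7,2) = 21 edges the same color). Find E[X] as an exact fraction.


Let X = Σ_S X_S over the C(45, 7) = 45379620 subsets S of size 7, where X_S = 1 if the K_7 on S is monochromatic.
For a fixed S, the K_7 on S has C(7, 2) = 21 edges. P[all 21 edges red] = (1/2)^21, and likewise for blue, so P[monochromatic] = 2·(1/2)^21 = 2^{1 − 21} = 1/1048576.
By linearity of expectation: E[X] = C(45, 7) · 2^{1 − 21} = 45379620 · 1/1048576 = 11344905/262144.
Numerically: E[X] ≈ 43.2774.

E[X] = C(45,7)·2^(1−C(7,2)) = 11344905/262144 ≈ 43.2774.


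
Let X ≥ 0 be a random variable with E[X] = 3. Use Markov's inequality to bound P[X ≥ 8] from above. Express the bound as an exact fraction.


μ = E[X] = 3, a = 8.
Markov: P[X ≥ 8] ≤ μ/a = (3)/8 = 3/8.
Numerically: ≈ 0.3750.
(Since a = 8 > μ = 3.0000, the bound 3/8 is < 1 and informative.)

P[X ≥ 8] ≤ 3/8 ≈ 0.3750.


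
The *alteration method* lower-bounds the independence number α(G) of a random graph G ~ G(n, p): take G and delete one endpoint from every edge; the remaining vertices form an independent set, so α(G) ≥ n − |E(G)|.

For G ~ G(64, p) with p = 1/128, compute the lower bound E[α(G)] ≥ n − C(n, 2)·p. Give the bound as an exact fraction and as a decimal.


E[|E(G)|] = C(64, 2)·p = 2016 · (1/128) = 63/4.
E[α(G)] ≥ n − E[|E(G)|] = 64 − 63/4 = 193/4.
Numerically: ≈ 48.250000.
(This is only a lower bound; the true E[α(G)] may be larger.)

E[α(G)] ≥ 193/4 ≈ 48.250000.


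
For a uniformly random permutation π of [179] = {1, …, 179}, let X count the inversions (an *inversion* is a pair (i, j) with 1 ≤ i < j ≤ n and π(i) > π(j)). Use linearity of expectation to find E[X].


Write X = Σ X_I over the C(179, 2) = 15931 pairs i < j, with X_I the indicator of one inversion.
There are 15931 indicators.
For each fixed pair i < j, the values π(i) and π(j) are two distinct elements of {1, …, 179} in uniformly random order; by symmetry P[π(i) > π(j)] = 1/2.
By linearity: E[X] = 15931 · (1/2) = C(179, 2) · (1/2) = 15931/2 = 15931/2 ≈ 7965.50000.

E[X] = 15931/2 = 7965.50000.


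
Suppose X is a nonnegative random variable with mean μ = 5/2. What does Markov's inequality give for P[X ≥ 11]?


μ = E[X] = 5/2, a = 11.
Markov: P[X ≥ 11] ≤ μ/a = (5/2)/11 = 5/22.
Numerically: ≈ 0.227.
(Since a = 11 > μ = 2.500, the bound 5/22 is < 1 and informative.)

P[X ≥ 11] ≤ 5/22 ≈ 0.227.


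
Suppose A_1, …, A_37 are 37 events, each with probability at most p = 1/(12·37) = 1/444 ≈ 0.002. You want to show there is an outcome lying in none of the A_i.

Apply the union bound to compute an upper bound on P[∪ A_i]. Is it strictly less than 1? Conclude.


Union bound: P[∪_{i=1}^{37} A_i] ≤ Σ_i P[A_i] ≤ 37·p = 37·(1/444) = 1/12.
Numerically: 1/12 ≈ 0.083.
Is 1/12 < 1? YES.
Since P[∪ A_i] ≤ 1/12 < 1, the complement has P[∩ A_i^c] ≥ 1 − 1/12 = 11/12 > 0, so some outcome avoids every A_i.

37·p = 1/12 ≈ 0.083; existence CERTIFIED by the union bound.


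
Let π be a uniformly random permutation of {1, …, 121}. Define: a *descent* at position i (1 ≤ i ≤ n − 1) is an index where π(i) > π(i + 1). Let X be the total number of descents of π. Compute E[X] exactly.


Write X = Σ X_I over i = 1, …, 120, with X_I the indicator of one descent.
There are 120 indicators.
For each fixed i, the pair (π(i), π(i+1)) is a uniformly random ordered pair of distinct values from {1, …, 121}; by symmetry P[π(i) > π(i+1)] = 1/2.
By linearity: E[X] = 120 · (1/2) = (121 − 1) · (1/2) = 60 ≈ 60.0000.

E[X] = 60 = 60.0000.


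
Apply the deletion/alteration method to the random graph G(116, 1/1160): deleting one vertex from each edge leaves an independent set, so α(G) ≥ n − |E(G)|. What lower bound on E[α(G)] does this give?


E[|E(G)|] = C(116, 2)·p = 6670 · (1/1160) = 23/4.
E[α(G)] ≥ n − E[|E(G)|] = 116 − 23/4 = 441/4.
Numerically: ≈ 110.25000.
(This is only a lower bound; the true E[α(G)] may be larger.)

E[α(G)] ≥ 441/4 ≈ 110.25000.


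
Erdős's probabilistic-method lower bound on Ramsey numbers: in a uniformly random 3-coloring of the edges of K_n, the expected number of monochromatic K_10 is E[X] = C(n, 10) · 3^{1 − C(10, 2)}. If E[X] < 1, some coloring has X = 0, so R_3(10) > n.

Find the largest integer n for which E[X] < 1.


We need C(n, 10) · 3^{1 − 45} < 1, i.e. C(n, 10) < 3^{45 − 1} = 984770902183611232881.
Check values of n near the boundary:
  n = 568: C(568, 10) = 889446337783744949208; 889446337783744949208 < 984770902183611232881? YES
  n = 569: C(569, 10) = 905357721286137524328; 905357721286137524328 < 984770902183611232881? YES
  n = 570: C(570, 10) = 921524823451961408691; 921524823451961408691 < 984770902183611232881? YES
  n = 571: C(571, 10) = 937951290893172842001; 937951290893172842001 < 984770902183611232881? YES
  n = 572: C(572, 10) = 954640815642161682606; 954640815642161682606 < 984770902183611232881? YES
  n = 573: C(573, 10) = 971597135635805762226; 971597135635805762226 < 984770902183611232881? YES
  n = 574: C(574, 10) = 988824035203816502691; 988824035203816502691 < 984770902183611232881? NO
The largest n with C(n, 10) < 984770902183611232881 is n = 573 (where E[X] = 35985079097622435638/36472996377170786403 ≈ 0.9866). Hence R_3(10) > 573, i.e. R_3(10) ≥ 574.

Largest n = 573; hence R_3(10) > 573.


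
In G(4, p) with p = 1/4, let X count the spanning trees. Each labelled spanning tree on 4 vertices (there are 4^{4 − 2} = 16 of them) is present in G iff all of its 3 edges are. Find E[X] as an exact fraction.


K_4 has 4^{4 − 2} = 16 labelled spanning trees.
For each such spanning tree H, let X_H = 1 if all 3 edges of H are present in G. Then P[X_H = 1] = p^{3} = (1/4)^{3} = 1/64.
By linearity of expectation: E[X] = Σ_H E[X_H] = 16 · p^{3} = 16 · 1/64 = 1/4.
Numerically: E[X] ≈ 0.25.

E[X] = 16 · (1/4)^{3} = 1/4 ≈ 0.25.


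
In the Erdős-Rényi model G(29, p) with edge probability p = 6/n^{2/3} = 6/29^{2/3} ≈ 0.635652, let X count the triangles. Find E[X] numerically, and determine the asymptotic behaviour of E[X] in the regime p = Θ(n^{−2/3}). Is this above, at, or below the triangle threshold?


Number of potential triangles: C(29, 3) = 3654.
Each occurs with probability p³ ≈ (0.635652)³ ≈ 2.56837099e-01.
By linearity: E[X] = C(29, 3)·p³ ≈ 3654 · 2.56837099e-01 ≈ 938.482759.
Since α = 2/3 < 1, p = c/n^{2/3} ≫ 1/n is above the triangle threshold p ~ 1/n. Asymptotically E[X] ~ (c³/6)·n^{3(1−α)} = (6³/6)·n^{1} → ∞; triangles are abundant w.h.p.

E[X] ≈ 938.482759; in regime p = Θ(1/n^{2/3}) E[X] diverges (above the triangle threshold p ~ 1/n).


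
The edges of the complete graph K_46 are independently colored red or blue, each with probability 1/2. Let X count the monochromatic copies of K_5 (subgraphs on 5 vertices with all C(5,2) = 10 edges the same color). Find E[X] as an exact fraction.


Let X = Σ_S X_S over the C(46, 5) = 1370754 subsets S of size 5, where X_S = 1 if the K_5 on S is monochromatic.
For a fixed S, the K_5 on S has C(5, 2) = 10 edges. P[all 10 edges red] = (1/2)^10, and likewise for blue, so P[monochromatic] = 2·(1/2)^10 = 2^{1 − 10} = 1/512.
By linearity: E[X] = C(46, 5) · 2^{1 − 10} = 1370754 · 1/512 = 685377/256.
Numerically: E[X] ≈ 2677.25391.

E[X] = C(46,5)·2^(1−C(5,2)) = 685377/256 ≈ 2677.25391.


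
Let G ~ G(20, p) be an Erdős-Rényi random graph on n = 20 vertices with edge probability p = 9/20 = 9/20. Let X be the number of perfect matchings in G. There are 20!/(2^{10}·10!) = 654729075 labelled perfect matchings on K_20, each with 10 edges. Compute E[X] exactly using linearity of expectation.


K_20 has 20!/(2^{10}·10!) = 654729075 labelled perfect matchings.
For each such perfect matching H, let X_H = 1 if all 10 edges of H are present in G. Then P[X_H = 1] = p^{10} = (9/20)^{10} = 3486784401/10240000000000.
By linearity of expectation: E[X] = Σ_H E[X_H] = 654729075 · p^{10} = 654729075 · 3486784401/10240000000000 = 91315965023646363/409600000000.
Numerically: E[X] ≈ 2.2294e+05.

E[X] = 654729075 · (9/20)^{10} = 91315965023646363/409600000000 ≈ 2.2294e+05.


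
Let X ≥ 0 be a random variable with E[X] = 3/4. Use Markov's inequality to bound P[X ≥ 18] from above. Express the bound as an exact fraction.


μ = E[X] = 3/4, a = 18.
Markov: P[X ≥ 18] ≤ μ/a = (3/4)/18 = 1/24.
Numerically: ≈ 0.041667.
(Since a = 18 > μ = 0.750000, the bound 1/24 is < 1 and informative.)

P[X ≥ 18] ≤ 1/24 ≈ 0.041667.


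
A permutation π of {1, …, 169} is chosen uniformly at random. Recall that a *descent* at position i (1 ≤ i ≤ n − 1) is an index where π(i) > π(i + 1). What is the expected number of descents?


Write X = Σ X_I over i = 1, …, 168, with X_I the indicator of one descent.
There are 168 indicators.
For each fixed i, the pair (π(i), π(i+1)) is a uniformly random ordered pair of distinct values from {1, …, 169}; by symmetry P[π(i) > π(i+1)] = 1/2.
By linearity: E[X] = 168 · (1/2) = (169 − 1) · (1/2) = 84 ≈ 84.0000.

E[X] = 84 = 84.0000.
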